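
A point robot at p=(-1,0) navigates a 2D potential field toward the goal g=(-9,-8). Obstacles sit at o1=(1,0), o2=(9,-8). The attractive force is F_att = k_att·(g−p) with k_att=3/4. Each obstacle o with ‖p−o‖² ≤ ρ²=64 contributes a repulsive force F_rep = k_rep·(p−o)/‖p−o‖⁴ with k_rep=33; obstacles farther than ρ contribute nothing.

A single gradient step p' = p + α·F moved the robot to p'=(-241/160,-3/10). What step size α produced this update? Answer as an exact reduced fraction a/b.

F_att = 3/4·(g−p) = 3/4·(-8,-8) = (-6.0000,-6.0000)
o1: d²=4 ≤ ρ²=64; F_rep = 33·(-2,0)/4² = (-4.1250,0.0000)
o2: d²=164 > ρ²=64 → inactive
F = F_att + ΣF_rep = (-10.1250,-6.0000)
Δp = p'−p = (-0.5062,-0.3000); α = Δx/Fx = (-81/160) / (-81/8) = 1/20
check: Δy/Fy = (-3/10) / (-6) = 1/20 ✓

α = 1/20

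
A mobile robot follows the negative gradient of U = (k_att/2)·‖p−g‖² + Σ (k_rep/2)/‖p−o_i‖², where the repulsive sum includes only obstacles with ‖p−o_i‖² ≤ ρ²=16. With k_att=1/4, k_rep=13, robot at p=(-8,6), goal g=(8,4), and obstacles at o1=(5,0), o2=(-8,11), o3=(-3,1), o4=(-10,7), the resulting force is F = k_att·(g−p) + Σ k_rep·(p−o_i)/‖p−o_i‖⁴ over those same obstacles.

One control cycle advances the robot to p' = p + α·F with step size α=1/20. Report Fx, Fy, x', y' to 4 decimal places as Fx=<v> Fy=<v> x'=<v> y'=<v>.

F_att = 1/4·(g−p) = 1/4·(16,-2) = (4.0000,-0.5000)
o1: d²=205 > ρ²=16 → inactive
o2: d²=25 > ρ²=16 → inactive
o3: d²=50 > ρ²=16 → inactive
o4: d²=5 ≤ ρ²=16; F_rep = 13·(2,-1)/5² = (1.0400,-0.5200)
F = F_att + ΣF_rep = (5.0400,-1.0200)
p' = p + 1/20·F = (-7.7480,5.9490)

Fx=5.0400 Fy=-1.0200 x'=-7.7480 y'=5.9490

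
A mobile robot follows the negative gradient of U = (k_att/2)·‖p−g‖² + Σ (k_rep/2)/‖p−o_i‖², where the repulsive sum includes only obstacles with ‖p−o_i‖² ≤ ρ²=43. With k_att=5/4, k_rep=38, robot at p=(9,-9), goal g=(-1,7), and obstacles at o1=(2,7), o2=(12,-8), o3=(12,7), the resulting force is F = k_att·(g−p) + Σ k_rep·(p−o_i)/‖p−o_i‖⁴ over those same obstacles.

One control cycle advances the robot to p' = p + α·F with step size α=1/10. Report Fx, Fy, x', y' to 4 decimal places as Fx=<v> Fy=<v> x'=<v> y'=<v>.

Fx=-13.6400 Fy=19.6200 x'=7.6360 y'=-7.0380

F_att = 5/4·(g−p) = 5/4·(-10,16) = (-12.5000,20.0000)
o1: d²=305 > ρ²=43 → inactive
o2: d²=10 ≤ ρ²=43; F_rep = 38·(-3,-1)/10² = (-1.1400,-0.3800)
o3: d²=265 > ρ²=43 → inactive
F = F_att + ΣF_rep = (-13.6400,19.6200)
p' = p + 1/10·F = (7.6360,-7.0380)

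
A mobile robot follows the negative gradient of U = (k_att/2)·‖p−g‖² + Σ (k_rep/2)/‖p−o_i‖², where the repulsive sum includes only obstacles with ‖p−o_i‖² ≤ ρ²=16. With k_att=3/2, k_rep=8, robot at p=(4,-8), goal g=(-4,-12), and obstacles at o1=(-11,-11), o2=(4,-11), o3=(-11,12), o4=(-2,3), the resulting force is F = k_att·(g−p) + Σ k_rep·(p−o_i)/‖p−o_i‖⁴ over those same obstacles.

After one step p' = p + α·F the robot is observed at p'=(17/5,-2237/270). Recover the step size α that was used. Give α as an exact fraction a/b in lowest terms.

α = 1/20

F_att = 3/2·(g−p) = 3/2·(-8,-4) = (-12.0000,-6.0000)
o1: d²=234 > ρ²=16 → inactive
o2: d²=9 ≤ ρ²=16; F_rep = 8·(0,3)/9² = (0.0000,0.2963)
o3: d²=625 > ρ²=16 → inactive
o4: d²=157 > ρ²=16 → inactive
F = F_att + ΣF_rep = (-12.0000,-5.7037)
Δp = p'−p = (-0.6000,-0.2852); α = Δx/Fx = (-3/5) / (-12) = 1/20
check: Δy/Fy = (-77/270) / (-154/27) = 1/20 ✓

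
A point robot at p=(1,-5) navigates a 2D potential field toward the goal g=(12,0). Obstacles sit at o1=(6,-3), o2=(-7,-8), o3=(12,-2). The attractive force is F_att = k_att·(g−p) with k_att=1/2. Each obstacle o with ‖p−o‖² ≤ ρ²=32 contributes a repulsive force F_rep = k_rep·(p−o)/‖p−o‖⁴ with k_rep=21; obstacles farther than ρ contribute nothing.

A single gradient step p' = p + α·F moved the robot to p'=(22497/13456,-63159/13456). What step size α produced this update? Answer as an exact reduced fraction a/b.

F_att = 1/2·(g−p) = 1/2·(11,5) = (5.5000,2.5000)
o1: d²=29 ≤ ρ²=32; F_rep = 21·(-5,-2)/29² = (-0.1249,-0.0499)
o2: d²=73 > ρ²=32 → inactive
o3: d²=130 > ρ²=32 → inactive
F = F_att + ΣF_rep = (5.3751,2.4501)
Δp = p'−p = (0.6719,0.3063); α = Δx/Fx = (9041/13456) / (9041/1682) = 1/8
check: Δy/Fy = (4121/13456) / (4121/1682) = 1/8 ✓

α = 1/8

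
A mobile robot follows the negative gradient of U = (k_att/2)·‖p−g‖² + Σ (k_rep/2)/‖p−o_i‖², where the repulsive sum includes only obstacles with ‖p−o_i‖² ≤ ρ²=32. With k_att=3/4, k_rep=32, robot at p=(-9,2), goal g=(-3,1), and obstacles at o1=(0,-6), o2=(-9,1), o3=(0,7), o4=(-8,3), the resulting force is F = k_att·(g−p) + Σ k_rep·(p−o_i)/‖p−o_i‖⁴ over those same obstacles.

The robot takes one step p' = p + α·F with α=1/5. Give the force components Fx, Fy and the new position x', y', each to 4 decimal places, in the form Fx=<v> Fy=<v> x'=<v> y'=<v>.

F_att = 3/4·(g−p) = 3/4·(6,-1) = (4.5000,-0.7500)
o1: d²=145 > ρ²=32 → inactive
o2: d²=1 ≤ ρ²=32; F_rep = 32·(0,1)/1² = (0.0000,32.0000)
o3: d²=106 > ρ²=32 → inactive
o4: d²=2 ≤ ρ²=32; F_rep = 32·(-1,-1)/2² = (-8.0000,-8.0000)
F = F_att + ΣF_rep = (-3.5000,23.2500)
p' = p + 1/5·F = (-9.7000,6.6500)

Fx=-3.5000 Fy=23.2500 x'=-9.7000 y'=6.6500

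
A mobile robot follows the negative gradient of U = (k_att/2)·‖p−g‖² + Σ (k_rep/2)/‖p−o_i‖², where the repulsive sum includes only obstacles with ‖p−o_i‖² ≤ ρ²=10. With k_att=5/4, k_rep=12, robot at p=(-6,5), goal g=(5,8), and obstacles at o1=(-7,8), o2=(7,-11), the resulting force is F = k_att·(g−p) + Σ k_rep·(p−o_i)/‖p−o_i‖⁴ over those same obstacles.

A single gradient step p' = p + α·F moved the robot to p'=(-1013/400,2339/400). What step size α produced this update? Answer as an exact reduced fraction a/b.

F_att = 5/4·(g−p) = 5/4·(11,3) = (13.7500,3.7500)
o1: d²=10 ≤ ρ²=10; F_rep = 12·(1,-3)/10² = (0.1200,-0.3600)
o2: d²=425 > ρ²=10 → inactive
F = F_att + ΣF_rep = (13.8700,3.3900)
Δp = p'−p = (3.4675,0.8475); α = Δx/Fx = (1387/400) / (1387/100) = 1/4
check: Δy/Fy = (339/400) / (339/100) = 1/4 ✓

α = 1/4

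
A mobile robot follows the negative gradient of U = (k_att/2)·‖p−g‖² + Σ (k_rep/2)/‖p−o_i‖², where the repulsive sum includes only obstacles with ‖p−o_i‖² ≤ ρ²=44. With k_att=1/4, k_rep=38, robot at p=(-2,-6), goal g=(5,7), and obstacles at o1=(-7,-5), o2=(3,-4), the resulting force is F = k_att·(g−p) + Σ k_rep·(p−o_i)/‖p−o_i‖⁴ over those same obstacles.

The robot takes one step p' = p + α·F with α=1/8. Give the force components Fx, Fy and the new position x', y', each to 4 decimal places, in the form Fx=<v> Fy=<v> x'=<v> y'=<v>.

Fx=1.8051 Fy=3.1034 x'=-1.7744 y'=-5.6121

F_att = 1/4·(g−p) = 1/4·(7,13) = (1.7500,3.2500)
o1: d²=26 ≤ ρ²=44; F_rep = 38·(5,-1)/26² = (0.2811,-0.0562)
o2: d²=29 ≤ ρ²=44; F_rep = 38·(-5,-2)/29² = (-0.2259,-0.0904)
F = F_att + ΣF_rep = (1.8051,3.1034)
p' = p + 1/8·F = (-1.7744,-5.6121)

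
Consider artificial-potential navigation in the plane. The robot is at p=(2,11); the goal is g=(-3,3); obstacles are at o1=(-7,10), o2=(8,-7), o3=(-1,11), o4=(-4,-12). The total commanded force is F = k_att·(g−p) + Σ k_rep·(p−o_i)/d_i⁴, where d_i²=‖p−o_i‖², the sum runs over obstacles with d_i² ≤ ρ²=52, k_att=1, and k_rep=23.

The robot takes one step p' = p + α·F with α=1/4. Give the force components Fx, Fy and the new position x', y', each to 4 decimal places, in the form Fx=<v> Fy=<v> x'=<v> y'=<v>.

Fx=-4.1481 Fy=-8.0000 x'=0.9630 y'=9.0000

F_att = 1·(g−p) = 1·(-5,-8) = (-5.0000,-8.0000)
o1: d²=82 > ρ²=52 → inactive
o2: d²=360 > ρ²=52 → inactive
o3: d²=9 ≤ ρ²=52; F_rep = 23·(3,0)/9² = (0.8519,0.0000)
o4: d²=565 > ρ²=52 → inactive
F = F_att + ΣF_rep = (-4.1481,-8.0000)
p' = p + 1/4·F = (0.9630,9.0000)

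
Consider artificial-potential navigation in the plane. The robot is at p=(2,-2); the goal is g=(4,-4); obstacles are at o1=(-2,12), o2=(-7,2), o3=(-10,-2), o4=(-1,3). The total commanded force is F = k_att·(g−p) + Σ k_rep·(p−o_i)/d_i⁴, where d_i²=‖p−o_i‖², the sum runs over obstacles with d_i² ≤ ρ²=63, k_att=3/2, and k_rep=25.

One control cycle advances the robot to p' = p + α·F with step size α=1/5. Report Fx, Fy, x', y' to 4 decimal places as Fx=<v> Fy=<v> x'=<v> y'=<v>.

Fx=3.0649 Fy=-3.1081 x'=2.6130 y'=-2.6216

F_att = 3/2·(g−p) = 3/2·(2,-2) = (3.0000,-3.0000)
o1: d²=212 > ρ²=63 → inactive
o2: d²=97 > ρ²=63 → inactive
o3: d²=144 > ρ²=63 → inactive
o4: d²=34 ≤ ρ²=63; F_rep = 25·(3,-5)/34² = (0.0649,-0.1081)
F = F_att + ΣF_rep = (3.0649,-3.1081)
p' = p + 1/5·F = (2.6130,-2.6216)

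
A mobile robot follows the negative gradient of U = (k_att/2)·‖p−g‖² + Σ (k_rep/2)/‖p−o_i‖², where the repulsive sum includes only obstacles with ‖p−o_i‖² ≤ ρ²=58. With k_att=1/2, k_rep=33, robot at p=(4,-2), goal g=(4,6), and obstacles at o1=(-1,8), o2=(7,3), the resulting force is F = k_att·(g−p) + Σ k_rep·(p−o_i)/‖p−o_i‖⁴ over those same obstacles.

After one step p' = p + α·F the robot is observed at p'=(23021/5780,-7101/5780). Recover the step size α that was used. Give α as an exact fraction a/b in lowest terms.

F_att = 1/2·(g−p) = 1/2·(0,8) = (0.0000,4.0000)
o1: d²=125 > ρ²=58 → inactive
o2: d²=34 ≤ ρ²=58; F_rep = 33·(-3,-5)/34² = (-0.0856,-0.1427)
F = F_att + ΣF_rep = (-0.0856,3.8573)
Δp = p'−p = (-0.0171,0.7715); α = Δx/Fx = (-99/5780) / (-99/1156) = 1/5
check: Δy/Fy = (4459/5780) / (4459/1156) = 1/5 ✓

α = 1/5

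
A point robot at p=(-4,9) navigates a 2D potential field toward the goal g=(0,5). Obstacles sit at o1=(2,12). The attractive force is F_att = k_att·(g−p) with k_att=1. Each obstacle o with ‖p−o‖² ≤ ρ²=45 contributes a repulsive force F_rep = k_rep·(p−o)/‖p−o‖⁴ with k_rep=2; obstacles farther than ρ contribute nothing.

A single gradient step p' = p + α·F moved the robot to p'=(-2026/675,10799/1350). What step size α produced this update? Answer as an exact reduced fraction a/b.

α = 1/4

F_att = 1·(g−p) = 1·(4,-4) = (4.0000,-4.0000)
o1: d²=45 ≤ ρ²=45; F_rep = 2·(-6,-3)/45² = (-0.0059,-0.0030)
F = F_att + ΣF_rep = (3.9941,-4.0030)
Δp = p'−p = (0.9985,-1.0007); α = Δx/Fx = (674/675) / (2696/675) = 1/4
check: Δy/Fy = (-1351/1350) / (-2702/675) = 1/4 ✓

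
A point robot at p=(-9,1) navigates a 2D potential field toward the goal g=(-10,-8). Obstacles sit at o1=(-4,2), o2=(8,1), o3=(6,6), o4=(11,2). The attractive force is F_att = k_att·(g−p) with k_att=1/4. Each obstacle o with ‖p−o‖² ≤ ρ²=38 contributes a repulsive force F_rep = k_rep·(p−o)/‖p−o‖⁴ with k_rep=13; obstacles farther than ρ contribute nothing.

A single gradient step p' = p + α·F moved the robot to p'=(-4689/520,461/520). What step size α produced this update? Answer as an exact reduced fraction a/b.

F_att = 1/4·(g−p) = 1/4·(-1,-9) = (-0.2500,-2.2500)
o1: d²=26 ≤ ρ²=38; F_rep = 13·(-5,-1)/26² = (-0.0962,-0.0192)
o2: d²=289 > ρ²=38 → inactive
o3: d²=250 > ρ²=38 → inactive
o4: d²=401 > ρ²=38 → inactive
F = F_att + ΣF_rep = (-0.3462,-2.2692)
Δp = p'−p = (-0.0173,-0.1135); α = Δx/Fx = (-9/520) / (-9/26) = 1/20
check: Δy/Fy = (-59/520) / (-59/26) = 1/20 ✓

α = 1/20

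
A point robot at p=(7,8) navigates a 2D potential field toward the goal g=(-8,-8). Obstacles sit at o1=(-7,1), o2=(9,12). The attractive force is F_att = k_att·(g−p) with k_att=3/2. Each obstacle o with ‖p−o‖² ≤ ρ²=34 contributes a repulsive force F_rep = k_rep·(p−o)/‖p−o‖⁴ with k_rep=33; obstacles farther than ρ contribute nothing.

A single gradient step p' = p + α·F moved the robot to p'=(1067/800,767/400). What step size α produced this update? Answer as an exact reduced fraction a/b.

F_att = 3/2·(g−p) = 3/2·(-15,-16) = (-22.5000,-24.0000)
o1: d²=245 > ρ²=34 → inactive
o2: d²=20 ≤ ρ²=34; F_rep = 33·(-2,-4)/20² = (-0.1650,-0.3300)
F = F_att + ΣF_rep = (-22.6650,-24.3300)
Δp = p'−p = (-5.6662,-6.0825); α = Δx/Fx = (-4533/800) / (-4533/200) = 1/4
check: Δy/Fy = (-2433/400) / (-2433/100) = 1/4 ✓

α = 1/4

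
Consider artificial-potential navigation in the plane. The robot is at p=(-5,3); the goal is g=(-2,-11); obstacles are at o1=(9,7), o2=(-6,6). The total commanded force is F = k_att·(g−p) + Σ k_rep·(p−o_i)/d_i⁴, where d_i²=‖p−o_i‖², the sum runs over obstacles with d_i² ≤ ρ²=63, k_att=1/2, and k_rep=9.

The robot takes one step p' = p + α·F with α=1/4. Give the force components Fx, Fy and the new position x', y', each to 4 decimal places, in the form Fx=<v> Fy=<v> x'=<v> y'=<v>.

Fx=1.5900 Fy=-7.2700 x'=-4.6025 y'=1.1825

F_att = 1/2·(g−p) = 1/2·(3,-14) = (1.5000,-7.0000)
o1: d²=212 > ρ²=63 → inactive
o2: d²=10 ≤ ρ²=63; F_rep = 9·(1,-3)/10² = (0.0900,-0.2700)
F = F_att + ΣF_rep = (1.5900,-7.2700)
p' = p + 1/4·F = (-4.6025,1.1825)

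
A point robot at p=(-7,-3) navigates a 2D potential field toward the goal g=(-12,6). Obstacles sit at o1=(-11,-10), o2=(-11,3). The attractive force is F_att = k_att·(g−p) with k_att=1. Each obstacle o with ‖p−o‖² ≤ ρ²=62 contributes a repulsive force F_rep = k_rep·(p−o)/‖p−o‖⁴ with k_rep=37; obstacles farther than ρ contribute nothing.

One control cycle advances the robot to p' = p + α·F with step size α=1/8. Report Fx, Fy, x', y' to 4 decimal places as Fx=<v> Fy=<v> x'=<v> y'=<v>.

Fx=-4.9453 Fy=8.9179 x'=-7.6182 y'=-1.8853

F_att = 1·(g−p) = 1·(-5,9) = (-5.0000,9.0000)
o1: d²=65 > ρ²=62 → inactive
o2: d²=52 ≤ ρ²=62; F_rep = 37·(4,-6)/52² = (0.0547,-0.0821)
F = F_att + ΣF_rep = (-4.9453,8.9179)
p' = p + 1/8·F = (-7.6182,-1.8853)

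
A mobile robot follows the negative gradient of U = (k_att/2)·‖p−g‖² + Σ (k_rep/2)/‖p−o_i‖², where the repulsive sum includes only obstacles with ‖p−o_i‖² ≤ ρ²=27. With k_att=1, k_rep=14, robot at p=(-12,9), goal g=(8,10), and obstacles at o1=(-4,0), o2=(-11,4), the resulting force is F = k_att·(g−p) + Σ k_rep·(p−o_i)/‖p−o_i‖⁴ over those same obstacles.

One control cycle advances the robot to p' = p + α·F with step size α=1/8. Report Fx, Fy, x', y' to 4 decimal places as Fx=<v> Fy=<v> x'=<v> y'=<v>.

Fx=19.9793 Fy=1.1036 x'=-9.5026 y'=9.1379

F_att = 1·(g−p) = 1·(20,1) = (20.0000,1.0000)
o1: d²=145 > ρ²=27 → inactive
o2: d²=26 ≤ ρ²=27; F_rep = 14·(-1,5)/26² = (-0.0207,0.1036)
F = F_att + ΣF_rep = (19.9793,1.1036)
p' = p + 1/8·F = (-9.5026,9.1379)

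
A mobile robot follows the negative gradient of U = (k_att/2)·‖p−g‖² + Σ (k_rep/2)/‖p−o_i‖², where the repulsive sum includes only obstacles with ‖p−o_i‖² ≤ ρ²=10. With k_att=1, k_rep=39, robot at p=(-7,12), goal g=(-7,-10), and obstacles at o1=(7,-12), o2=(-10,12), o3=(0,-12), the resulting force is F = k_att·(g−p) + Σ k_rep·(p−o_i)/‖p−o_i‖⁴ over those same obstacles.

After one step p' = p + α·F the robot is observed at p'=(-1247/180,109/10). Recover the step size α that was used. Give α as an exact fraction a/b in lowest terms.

α = 1/20

F_att = 1·(g−p) = 1·(0,-22) = (0.0000,-22.0000)
o1: d²=772 > ρ²=10 → inactive
o2: d²=9 ≤ ρ²=10; F_rep = 39·(3,0)/9² = (1.4444,0.0000)
o3: d²=625 > ρ²=10 → inactive
F = F_att + ΣF_rep = (1.4444,-22.0000)
Δp = p'−p = (0.0722,-1.1000); α = Δx/Fx = (13/180) / (13/9) = 1/20
check: Δy/Fy = (-11/10) / (-22) = 1/20 ✓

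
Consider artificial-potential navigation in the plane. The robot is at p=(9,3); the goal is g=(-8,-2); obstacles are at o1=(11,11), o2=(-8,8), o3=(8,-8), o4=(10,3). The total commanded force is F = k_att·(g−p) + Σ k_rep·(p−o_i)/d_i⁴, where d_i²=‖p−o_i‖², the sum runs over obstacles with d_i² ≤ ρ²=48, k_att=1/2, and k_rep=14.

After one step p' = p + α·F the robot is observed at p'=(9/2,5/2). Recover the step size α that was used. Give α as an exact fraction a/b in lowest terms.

α = 1/5

F_att = 1/2·(g−p) = 1/2·(-17,-5) = (-8.5000,-2.5000)
o1: d²=68 > ρ²=48 → inactive
o2: d²=314 > ρ²=48 → inactive
o3: d²=122 > ρ²=48 → inactive
o4: d²=1 ≤ ρ²=48; F_rep = 14·(-1,0)/1² = (-14.0000,0.0000)
F = F_att + ΣF_rep = (-22.5000,-2.5000)
Δp = p'−p = (-4.5000,-0.5000); α = Δx/Fx = (-9/2) / (-45/2) = 1/5
check: Δy/Fy = (-1/2) / (-5/2) = 1/5 ✓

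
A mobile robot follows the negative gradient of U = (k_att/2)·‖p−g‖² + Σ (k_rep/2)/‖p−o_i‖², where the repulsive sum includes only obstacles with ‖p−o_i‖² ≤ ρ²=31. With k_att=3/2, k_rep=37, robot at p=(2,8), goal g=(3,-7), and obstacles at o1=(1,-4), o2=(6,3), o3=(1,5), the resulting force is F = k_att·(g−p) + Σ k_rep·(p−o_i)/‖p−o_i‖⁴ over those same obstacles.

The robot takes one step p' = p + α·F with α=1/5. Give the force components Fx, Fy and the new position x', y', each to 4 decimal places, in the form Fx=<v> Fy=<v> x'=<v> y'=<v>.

F_att = 3/2·(g−p) = 3/2·(1,-15) = (1.5000,-22.5000)
o1: d²=145 > ρ²=31 → inactive
o2: d²=41 > ρ²=31 → inactive
o3: d²=10 ≤ ρ²=31; F_rep = 37·(1,3)/10² = (0.3700,1.1100)
F = F_att + ΣF_rep = (1.8700,-21.3900)
p' = p + 1/5·F = (2.3740,3.7220)

Fx=1.8700 Fy=-21.3900 x'=2.3740 y'=3.7220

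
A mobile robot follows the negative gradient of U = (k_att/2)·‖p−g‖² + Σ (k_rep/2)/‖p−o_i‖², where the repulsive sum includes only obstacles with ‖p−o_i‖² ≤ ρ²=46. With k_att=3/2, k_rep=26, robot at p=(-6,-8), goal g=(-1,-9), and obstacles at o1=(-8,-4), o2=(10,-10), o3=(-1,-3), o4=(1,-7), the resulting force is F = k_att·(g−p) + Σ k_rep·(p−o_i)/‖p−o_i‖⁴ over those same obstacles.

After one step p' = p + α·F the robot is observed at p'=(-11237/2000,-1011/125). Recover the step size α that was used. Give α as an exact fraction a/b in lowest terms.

F_att = 3/2·(g−p) = 3/2·(5,-1) = (7.5000,-1.5000)
o1: d²=20 ≤ ρ²=46; F_rep = 26·(2,-4)/20² = (0.1300,-0.2600)
o2: d²=260 > ρ²=46 → inactive
o3: d²=50 > ρ²=46 → inactive
o4: d²=50 > ρ²=46 → inactive
F = F_att + ΣF_rep = (7.6300,-1.7600)
Δp = p'−p = (0.3815,-0.0880); α = Δx/Fx = (763/2000) / (763/100) = 1/20
check: Δy/Fy = (-11/125) / (-44/25) = 1/20 ✓

α = 1/20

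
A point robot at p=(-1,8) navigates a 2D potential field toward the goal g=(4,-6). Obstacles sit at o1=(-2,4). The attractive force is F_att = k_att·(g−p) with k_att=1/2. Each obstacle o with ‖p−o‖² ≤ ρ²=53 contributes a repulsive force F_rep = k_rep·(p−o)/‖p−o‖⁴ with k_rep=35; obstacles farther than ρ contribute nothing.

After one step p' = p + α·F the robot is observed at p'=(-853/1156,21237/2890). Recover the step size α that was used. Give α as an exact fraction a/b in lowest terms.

F_att = 1/2·(g−p) = 1/2·(5,-14) = (2.5000,-7.0000)
o1: d²=17 ≤ ρ²=53; F_rep = 35·(1,4)/17² = (0.1211,0.4844)
F = F_att + ΣF_rep = (2.6211,-6.5156)
Δp = p'−p = (0.2621,-0.6516); α = Δx/Fx = (303/1156) / (1515/578) = 1/10
check: Δy/Fy = (-1883/2890) / (-1883/289) = 1/10 ✓

α = 1/10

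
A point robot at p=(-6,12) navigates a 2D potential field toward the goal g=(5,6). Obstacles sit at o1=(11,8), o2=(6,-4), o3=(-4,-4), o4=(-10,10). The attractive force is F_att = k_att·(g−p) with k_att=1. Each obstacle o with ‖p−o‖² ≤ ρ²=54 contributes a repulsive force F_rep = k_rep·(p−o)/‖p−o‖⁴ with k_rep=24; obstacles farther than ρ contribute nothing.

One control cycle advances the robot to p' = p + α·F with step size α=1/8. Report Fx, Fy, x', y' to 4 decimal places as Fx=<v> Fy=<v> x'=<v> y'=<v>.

Fx=11.2400 Fy=-5.8800 x'=-4.5950 y'=11.2650

F_att = 1·(g−p) = 1·(11,-6) = (11.0000,-6.0000)
o1: d²=305 > ρ²=54 → inactive
o2: d²=400 > ρ²=54 → inactive
o3: d²=260 > ρ²=54 → inactive
o4: d²=20 ≤ ρ²=54; F_rep = 24·(4,2)/20² = (0.2400,0.1200)
F = F_att + ΣF_rep = (11.2400,-5.8800)
p' = p + 1/8·F = (-4.5950,11.2650)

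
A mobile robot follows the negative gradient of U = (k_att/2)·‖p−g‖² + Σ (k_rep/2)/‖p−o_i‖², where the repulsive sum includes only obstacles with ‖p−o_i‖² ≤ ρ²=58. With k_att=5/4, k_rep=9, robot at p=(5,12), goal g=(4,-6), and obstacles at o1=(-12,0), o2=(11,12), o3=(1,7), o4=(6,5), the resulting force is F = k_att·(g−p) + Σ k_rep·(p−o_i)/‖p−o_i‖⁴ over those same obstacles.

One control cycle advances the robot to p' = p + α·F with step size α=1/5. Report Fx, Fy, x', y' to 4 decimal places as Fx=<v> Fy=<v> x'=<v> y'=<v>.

Fx=-1.2739 Fy=-22.4480 x'=4.7452 y'=7.5104

F_att = 5/4·(g−p) = 5/4·(-1,-18) = (-1.2500,-22.5000)
o1: d²=433 > ρ²=58 → inactive
o2: d²=36 ≤ ρ²=58; F_rep = 9·(-6,0)/36² = (-0.0417,0.0000)
o3: d²=41 ≤ ρ²=58; F_rep = 9·(4,5)/41² = (0.0214,0.0268)
o4: d²=50 ≤ ρ²=58; F_rep = 9·(-1,7)/50² = (-0.0036,0.0252)
F = F_att + ΣF_rep = (-1.2739,-22.4480)
p' = p + 1/5·F = (4.7452,7.5104)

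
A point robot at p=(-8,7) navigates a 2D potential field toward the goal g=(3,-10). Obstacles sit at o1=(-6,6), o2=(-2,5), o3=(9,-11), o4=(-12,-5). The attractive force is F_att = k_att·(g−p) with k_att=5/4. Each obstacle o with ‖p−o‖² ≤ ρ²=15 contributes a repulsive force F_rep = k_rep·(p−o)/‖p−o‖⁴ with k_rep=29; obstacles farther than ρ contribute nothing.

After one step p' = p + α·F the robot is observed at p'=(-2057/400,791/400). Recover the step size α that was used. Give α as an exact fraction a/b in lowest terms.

α = 1/4

F_att = 5/4·(g−p) = 5/4·(11,-17) = (13.7500,-21.2500)
o1: d²=5 ≤ ρ²=15; F_rep = 29·(-2,1)/5² = (-2.3200,1.1600)
o2: d²=40 > ρ²=15 → inactive
o3: d²=613 > ρ²=15 → inactive
o4: d²=160 > ρ²=15 → inactive
F = F_att + ΣF_rep = (11.4300,-20.0900)
Δp = p'−p = (2.8575,-5.0225); α = Δx/Fx = (1143/400) / (1143/100) = 1/4
check: Δy/Fy = (-2009/400) / (-2009/100) = 1/4 ✓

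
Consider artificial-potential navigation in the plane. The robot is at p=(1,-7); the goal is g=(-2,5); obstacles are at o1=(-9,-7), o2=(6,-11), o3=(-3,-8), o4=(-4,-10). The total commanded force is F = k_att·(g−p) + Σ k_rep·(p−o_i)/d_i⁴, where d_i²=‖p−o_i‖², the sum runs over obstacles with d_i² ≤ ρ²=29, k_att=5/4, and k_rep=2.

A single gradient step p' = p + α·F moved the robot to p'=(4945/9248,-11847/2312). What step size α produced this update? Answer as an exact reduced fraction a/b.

F_att = 5/4·(g−p) = 5/4·(-3,12) = (-3.7500,15.0000)
o1: d²=100 > ρ²=29 → inactive
o2: d²=41 > ρ²=29 → inactive
o3: d²=17 ≤ ρ²=29; F_rep = 2·(4,1)/17² = (0.0277,0.0069)
o4: d²=34 > ρ²=29 → inactive
F = F_att + ΣF_rep = (-3.7223,15.0069)
Δp = p'−p = (-0.4653,1.8759); α = Δx/Fx = (-4303/9248) / (-4303/1156) = 1/8
check: Δy/Fy = (4337/2312) / (4337/289) = 1/8 ✓

α = 1/8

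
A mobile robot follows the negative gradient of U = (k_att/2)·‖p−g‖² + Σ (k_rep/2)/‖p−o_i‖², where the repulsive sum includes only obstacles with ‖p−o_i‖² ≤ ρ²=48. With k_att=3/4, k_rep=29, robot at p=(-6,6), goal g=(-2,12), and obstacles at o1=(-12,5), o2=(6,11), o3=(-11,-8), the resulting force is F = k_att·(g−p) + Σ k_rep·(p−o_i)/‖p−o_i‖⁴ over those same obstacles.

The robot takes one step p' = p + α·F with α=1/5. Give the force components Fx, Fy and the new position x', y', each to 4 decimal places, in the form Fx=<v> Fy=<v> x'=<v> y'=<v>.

Fx=3.1271 Fy=4.5212 x'=-5.3746 y'=6.9042

F_att = 3/4·(g−p) = 3/4·(4,6) = (3.0000,4.5000)
o1: d²=37 ≤ ρ²=48; F_rep = 29·(6,1)/37² = (0.1271,0.0212)
o2: d²=169 > ρ²=48 → inactive
o3: d²=221 > ρ²=48 → inactive
F = F_att + ΣF_rep = (3.1271,4.5212)
p' = p + 1/5·F = (-5.3746,6.9042)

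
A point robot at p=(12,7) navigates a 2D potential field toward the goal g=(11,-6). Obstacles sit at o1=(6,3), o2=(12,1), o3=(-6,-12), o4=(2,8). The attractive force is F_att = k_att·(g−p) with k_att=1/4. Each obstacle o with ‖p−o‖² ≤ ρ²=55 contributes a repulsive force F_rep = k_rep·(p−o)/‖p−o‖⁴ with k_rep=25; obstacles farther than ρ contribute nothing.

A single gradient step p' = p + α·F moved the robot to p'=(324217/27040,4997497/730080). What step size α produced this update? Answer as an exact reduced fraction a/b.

α = 1/20

F_att = 1/4·(g−p) = 1/4·(-1,-13) = (-0.2500,-3.2500)
o1: d²=52 ≤ ρ²=55; F_rep = 25·(6,4)/52² = (0.0555,0.0370)
o2: d²=36 ≤ ρ²=55; F_rep = 25·(0,6)/36² = (0.0000,0.1157)
o3: d²=685 > ρ²=55 → inactive
o4: d²=101 > ρ²=55 → inactive
F = F_att + ΣF_rep = (-0.1945,-3.0973)
Δp = p'−p = (-0.0097,-0.1549); α = Δx/Fx = (-263/27040) / (-263/1352) = 1/20
check: Δy/Fy = (-113063/730080) / (-113063/36504) = 1/20 ✓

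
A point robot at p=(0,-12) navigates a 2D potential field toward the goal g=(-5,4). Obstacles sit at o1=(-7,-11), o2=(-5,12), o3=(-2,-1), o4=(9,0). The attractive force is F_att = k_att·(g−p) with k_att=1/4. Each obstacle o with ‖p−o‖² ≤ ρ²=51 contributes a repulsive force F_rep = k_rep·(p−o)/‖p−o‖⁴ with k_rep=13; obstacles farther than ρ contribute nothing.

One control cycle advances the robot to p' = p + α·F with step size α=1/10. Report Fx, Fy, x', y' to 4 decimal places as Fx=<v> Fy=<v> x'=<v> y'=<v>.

Fx=-1.2136 Fy=3.9948 x'=-0.1214 y'=-11.6005

F_att = 1/4·(g−p) = 1/4·(-5,16) = (-1.2500,4.0000)
o1: d²=50 ≤ ρ²=51; F_rep = 13·(7,-1)/50² = (0.0364,-0.0052)
o2: d²=601 > ρ²=51 → inactive
o3: d²=125 > ρ²=51 → inactive
o4: d²=225 > ρ²=51 → inactive
F = F_att + ΣF_rep = (-1.2136,3.9948)
p' = p + 1/10·F = (-0.1214,-11.6005)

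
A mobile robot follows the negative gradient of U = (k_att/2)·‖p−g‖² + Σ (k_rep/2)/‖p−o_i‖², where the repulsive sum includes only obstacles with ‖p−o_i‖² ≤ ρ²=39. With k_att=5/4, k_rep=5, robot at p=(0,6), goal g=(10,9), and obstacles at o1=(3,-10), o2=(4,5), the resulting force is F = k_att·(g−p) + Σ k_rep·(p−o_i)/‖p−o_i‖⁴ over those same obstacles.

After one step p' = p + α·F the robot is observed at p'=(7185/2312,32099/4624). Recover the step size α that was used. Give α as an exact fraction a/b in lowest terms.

α = 1/4

F_att = 5/4·(g−p) = 5/4·(10,3) = (12.5000,3.7500)
o1: d²=265 > ρ²=39 → inactive
o2: d²=17 ≤ ρ²=39; F_rep = 5·(-4,1)/17² = (-0.0692,0.0173)
F = F_att + ΣF_rep = (12.4308,3.7673)
Δp = p'−p = (3.1077,0.9418); α = Δx/Fx = (7185/2312) / (7185/578) = 1/4
check: Δy/Fy = (4355/4624) / (4355/1156) = 1/4 ✓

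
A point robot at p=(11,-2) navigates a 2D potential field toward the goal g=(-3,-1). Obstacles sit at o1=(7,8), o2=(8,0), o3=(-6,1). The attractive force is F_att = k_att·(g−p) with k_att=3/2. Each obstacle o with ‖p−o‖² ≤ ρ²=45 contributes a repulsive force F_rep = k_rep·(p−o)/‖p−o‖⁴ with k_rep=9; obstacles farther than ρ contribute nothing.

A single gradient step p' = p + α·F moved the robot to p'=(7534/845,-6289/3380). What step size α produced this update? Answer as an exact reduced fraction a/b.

α = 1/10

F_att = 3/2·(g−p) = 3/2·(-14,1) = (-21.0000,1.5000)
o1: d²=116 > ρ²=45 → inactive
o2: d²=13 ≤ ρ²=45; F_rep = 9·(3,-2)/13² = (0.1598,-0.1065)
o3: d²=298 > ρ²=45 → inactive
F = F_att + ΣF_rep = (-20.8402,1.3935)
Δp = p'−p = (-2.0840,0.1393); α = Δx/Fx = (-1761/845) / (-3522/169) = 1/10
check: Δy/Fy = (471/3380) / (471/338) = 1/10 ✓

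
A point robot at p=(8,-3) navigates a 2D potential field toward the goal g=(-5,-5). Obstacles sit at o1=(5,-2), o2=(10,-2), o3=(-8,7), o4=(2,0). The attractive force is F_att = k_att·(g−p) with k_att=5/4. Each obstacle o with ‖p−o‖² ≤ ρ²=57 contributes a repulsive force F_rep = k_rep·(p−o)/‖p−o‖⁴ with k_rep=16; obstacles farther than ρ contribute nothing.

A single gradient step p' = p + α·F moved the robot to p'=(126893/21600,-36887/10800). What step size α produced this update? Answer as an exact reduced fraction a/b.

α = 1/8

F_att = 5/4·(g−p) = 5/4·(-13,-2) = (-16.2500,-2.5000)
o1: d²=10 ≤ ρ²=57; F_rep = 16·(3,-1)/10² = (0.4800,-0.1600)
o2: d²=5 ≤ ρ²=57; F_rep = 16·(-2,-1)/5² = (-1.2800,-0.6400)
o3: d²=356 > ρ²=57 → inactive
o4: d²=45 ≤ ρ²=57; F_rep = 16·(6,-3)/45² = (0.0474,-0.0237)
F = F_att + ΣF_rep = (-17.0026,-3.3237)
Δp = p'−p = (-2.1253,-0.4155); α = Δx/Fx = (-45907/21600) / (-45907/2700) = 1/8
check: Δy/Fy = (-4487/10800) / (-4487/1350) = 1/8 ✓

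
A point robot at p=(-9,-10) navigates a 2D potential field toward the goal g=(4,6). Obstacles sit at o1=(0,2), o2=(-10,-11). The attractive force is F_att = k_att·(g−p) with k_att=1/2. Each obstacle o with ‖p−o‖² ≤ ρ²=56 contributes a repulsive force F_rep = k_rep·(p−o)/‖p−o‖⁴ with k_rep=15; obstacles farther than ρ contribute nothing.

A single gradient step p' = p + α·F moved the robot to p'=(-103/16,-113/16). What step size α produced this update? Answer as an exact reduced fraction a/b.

F_att = 1/2·(g−p) = 1/2·(13,16) = (6.5000,8.0000)
o1: d²=225 > ρ²=56 → inactive
o2: d²=2 ≤ ρ²=56; F_rep = 15·(1,1)/2² = (3.7500,3.7500)
F = F_att + ΣF_rep = (10.2500,11.7500)
Δp = p'−p = (2.5625,2.9375); α = Δx/Fx = (41/16) / (41/4) = 1/4
check: Δy/Fy = (47/16) / (47/4) = 1/4 ✓

α = 1/4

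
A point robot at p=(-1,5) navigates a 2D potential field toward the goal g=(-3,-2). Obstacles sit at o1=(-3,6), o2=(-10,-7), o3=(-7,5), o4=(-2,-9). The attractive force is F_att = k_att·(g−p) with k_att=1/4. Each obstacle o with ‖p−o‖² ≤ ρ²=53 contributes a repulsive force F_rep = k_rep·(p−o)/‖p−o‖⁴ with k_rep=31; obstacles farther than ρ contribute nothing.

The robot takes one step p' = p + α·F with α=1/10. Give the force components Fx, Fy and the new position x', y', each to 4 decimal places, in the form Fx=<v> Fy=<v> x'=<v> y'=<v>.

F_att = 1/4·(g−p) = 1/4·(-2,-7) = (-0.5000,-1.7500)
o1: d²=5 ≤ ρ²=53; F_rep = 31·(2,-1)/5² = (2.4800,-1.2400)
o2: d²=225 > ρ²=53 → inactive
o3: d²=36 ≤ ρ²=53; F_rep = 31·(6,0)/36² = (0.1435,0.0000)
o4: d²=197 > ρ²=53 → inactive
F = F_att + ΣF_rep = (2.1235,-2.9900)
p' = p + 1/10·F = (-0.7876,4.7010)

Fx=2.1235 Fy=-2.9900 x'=-0.7876 y'=4.7010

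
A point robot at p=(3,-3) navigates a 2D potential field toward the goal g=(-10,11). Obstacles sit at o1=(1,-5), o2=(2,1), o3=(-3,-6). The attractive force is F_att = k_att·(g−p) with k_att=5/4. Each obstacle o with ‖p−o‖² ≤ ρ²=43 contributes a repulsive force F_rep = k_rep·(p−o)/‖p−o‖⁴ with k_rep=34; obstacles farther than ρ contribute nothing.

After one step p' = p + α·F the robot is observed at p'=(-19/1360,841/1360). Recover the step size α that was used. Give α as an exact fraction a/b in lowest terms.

α = 1/5

F_att = 5/4·(g−p) = 5/4·(-13,14) = (-16.2500,17.5000)
o1: d²=8 ≤ ρ²=43; F_rep = 34·(2,2)/8² = (1.0625,1.0625)
o2: d²=17 ≤ ρ²=43; F_rep = 34·(1,-4)/17² = (0.1176,-0.4706)
o3: d²=45 > ρ²=43 → inactive
F = F_att + ΣF_rep = (-15.0699,18.0919)
Δp = p'−p = (-3.0140,3.6184); α = Δx/Fx = (-4099/1360) / (-4099/272) = 1/5
check: Δy/Fy = (4921/1360) / (4921/272) = 1/5 ✓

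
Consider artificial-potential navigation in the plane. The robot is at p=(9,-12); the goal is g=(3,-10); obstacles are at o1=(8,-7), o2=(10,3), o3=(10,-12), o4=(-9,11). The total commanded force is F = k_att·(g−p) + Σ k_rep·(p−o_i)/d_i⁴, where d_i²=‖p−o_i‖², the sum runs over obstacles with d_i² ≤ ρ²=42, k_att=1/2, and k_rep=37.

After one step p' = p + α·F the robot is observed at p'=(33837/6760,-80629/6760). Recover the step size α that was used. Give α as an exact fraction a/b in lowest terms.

α = 1/10

F_att = 1/2·(g−p) = 1/2·(-6,2) = (-3.0000,1.0000)
o1: d²=26 ≤ ρ²=42; F_rep = 37·(1,-5)/26² = (0.0547,-0.2737)
o2: d²=226 > ρ²=42 → inactive
o3: d²=1 ≤ ρ²=42; F_rep = 37·(-1,0)/1² = (-37.0000,0.0000)
o4: d²=853 > ρ²=42 → inactive
F = F_att + ΣF_rep = (-39.9453,0.7263)
Δp = p'−p = (-3.9945,0.0726); α = Δx/Fx = (-27003/6760) / (-27003/676) = 1/10
check: Δy/Fy = (491/6760) / (491/676) = 1/10 ✓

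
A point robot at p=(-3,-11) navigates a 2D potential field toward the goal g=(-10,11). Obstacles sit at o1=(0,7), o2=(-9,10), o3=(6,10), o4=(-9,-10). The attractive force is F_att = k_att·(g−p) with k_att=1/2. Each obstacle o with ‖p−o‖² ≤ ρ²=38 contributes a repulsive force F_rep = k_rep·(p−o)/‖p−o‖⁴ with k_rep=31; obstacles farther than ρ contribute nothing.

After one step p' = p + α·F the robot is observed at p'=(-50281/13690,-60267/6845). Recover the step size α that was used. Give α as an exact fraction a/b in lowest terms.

F_att = 1/2·(g−p) = 1/2·(-7,22) = (-3.5000,11.0000)
o1: d²=333 > ρ²=38 → inactive
o2: d²=477 > ρ²=38 → inactive
o3: d²=522 > ρ²=38 → inactive
o4: d²=37 ≤ ρ²=38; F_rep = 31·(6,-1)/37² = (0.1359,-0.0226)
F = F_att + ΣF_rep = (-3.3641,10.9774)
Δp = p'−p = (-0.6728,2.1955); α = Δx/Fx = (-9211/13690) / (-9211/2738) = 1/5
check: Δy/Fy = (15028/6845) / (15028/1369) = 1/5 ✓

α = 1/5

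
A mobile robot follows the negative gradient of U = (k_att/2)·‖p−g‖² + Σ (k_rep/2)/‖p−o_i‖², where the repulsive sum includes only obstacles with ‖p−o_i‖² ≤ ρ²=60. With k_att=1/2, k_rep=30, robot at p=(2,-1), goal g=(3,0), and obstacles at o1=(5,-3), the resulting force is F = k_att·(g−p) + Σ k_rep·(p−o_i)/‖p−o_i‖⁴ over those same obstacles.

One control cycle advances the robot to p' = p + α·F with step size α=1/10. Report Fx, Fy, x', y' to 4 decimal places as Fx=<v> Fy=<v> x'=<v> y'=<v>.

F_att = 1/2·(g−p) = 1/2·(1,1) = (0.5000,0.5000)
o1: d²=13 ≤ ρ²=60; F_rep = 30·(-3,2)/13² = (-0.5325,0.3550)
F = F_att + ΣF_rep = (-0.0325,0.8550)
p' = p + 1/10·F = (1.9967,-0.9145)

Fx=-0.0325 Fy=0.8550 x'=1.9967 y'=-0.9145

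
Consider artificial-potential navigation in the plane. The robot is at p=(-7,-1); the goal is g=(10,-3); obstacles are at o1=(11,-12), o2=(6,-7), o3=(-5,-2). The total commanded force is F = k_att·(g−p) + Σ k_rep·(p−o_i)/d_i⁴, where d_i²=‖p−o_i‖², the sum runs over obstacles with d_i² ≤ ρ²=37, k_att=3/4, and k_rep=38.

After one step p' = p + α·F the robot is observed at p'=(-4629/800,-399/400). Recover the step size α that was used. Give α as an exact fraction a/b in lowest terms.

α = 1/8

F_att = 3/4·(g−p) = 3/4·(17,-2) = (12.7500,-1.5000)
o1: d²=445 > ρ²=37 → inactive
o2: d²=205 > ρ²=37 → inactive
o3: d²=5 ≤ ρ²=37; F_rep = 38·(-2,1)/5² = (-3.0400,1.5200)
F = F_att + ΣF_rep = (9.7100,0.0200)
Δp = p'−p = (1.2138,0.0025); α = Δx/Fx = (971/800) / (971/100) = 1/8
check: Δy/Fy = (1/400) / (1/50) = 1/8 ✓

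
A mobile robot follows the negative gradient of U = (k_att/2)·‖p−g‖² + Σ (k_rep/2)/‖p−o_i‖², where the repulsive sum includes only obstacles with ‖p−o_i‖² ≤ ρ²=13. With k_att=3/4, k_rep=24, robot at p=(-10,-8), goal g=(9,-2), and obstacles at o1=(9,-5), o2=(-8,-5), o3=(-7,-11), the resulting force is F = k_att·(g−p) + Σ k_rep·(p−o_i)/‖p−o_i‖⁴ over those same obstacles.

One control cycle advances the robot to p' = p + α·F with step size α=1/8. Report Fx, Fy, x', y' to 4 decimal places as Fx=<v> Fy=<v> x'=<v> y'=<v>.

Fx=13.9660 Fy=4.0740 x'=-8.2543 y'=-7.4908

F_att = 3/4·(g−p) = 3/4·(19,6) = (14.2500,4.5000)
o1: d²=370 > ρ²=13 → inactive
o2: d²=13 ≤ ρ²=13; F_rep = 24·(-2,-3)/13² = (-0.2840,-0.4260)
o3: d²=18 > ρ²=13 → inactive
F = F_att + ΣF_rep = (13.9660,4.0740)
p' = p + 1/8·F = (-8.2543,-7.4908)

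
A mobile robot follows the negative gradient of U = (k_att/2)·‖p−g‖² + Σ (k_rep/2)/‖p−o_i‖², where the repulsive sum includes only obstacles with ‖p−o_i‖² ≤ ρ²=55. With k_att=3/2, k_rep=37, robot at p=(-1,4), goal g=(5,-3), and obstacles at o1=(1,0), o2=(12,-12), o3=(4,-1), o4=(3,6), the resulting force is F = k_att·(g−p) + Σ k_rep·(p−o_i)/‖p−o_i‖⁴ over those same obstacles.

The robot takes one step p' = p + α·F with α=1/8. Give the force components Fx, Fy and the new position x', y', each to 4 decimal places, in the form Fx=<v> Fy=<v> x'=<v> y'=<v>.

Fx=8.3710 Fy=-10.2410 x'=0.0464 y'=2.7199

F_att = 3/2·(g−p) = 3/2·(6,-7) = (9.0000,-10.5000)
o1: d²=20 ≤ ρ²=55; F_rep = 37·(-2,4)/20² = (-0.1850,0.3700)
o2: d²=425 > ρ²=55 → inactive
o3: d²=50 ≤ ρ²=55; F_rep = 37·(-5,5)/50² = (-0.0740,0.0740)
o4: d²=20 ≤ ρ²=55; F_rep = 37·(-4,-2)/20² = (-0.3700,-0.1850)
F = F_att + ΣF_rep = (8.3710,-10.2410)
p' = p + 1/8·F = (0.0464,2.7199)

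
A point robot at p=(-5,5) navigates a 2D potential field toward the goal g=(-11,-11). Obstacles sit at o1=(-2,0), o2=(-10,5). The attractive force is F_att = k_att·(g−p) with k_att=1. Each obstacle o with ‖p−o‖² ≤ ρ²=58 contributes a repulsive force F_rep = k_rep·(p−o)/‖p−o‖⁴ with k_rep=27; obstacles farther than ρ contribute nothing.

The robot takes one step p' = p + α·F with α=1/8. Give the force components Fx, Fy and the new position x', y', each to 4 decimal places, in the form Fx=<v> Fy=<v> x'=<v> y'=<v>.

Fx=-5.8541 Fy=-15.8832 x'=-5.7318 y'=3.0146

F_att = 1·(g−p) = 1·(-6,-16) = (-6.0000,-16.0000)
o1: d²=34 ≤ ρ²=58; F_rep = 27·(-3,5)/34² = (-0.0701,0.1168)
o2: d²=25 ≤ ρ²=58; F_rep = 27·(5,0)/25² = (0.2160,0.0000)
F = F_att + ΣF_rep = (-5.8541,-15.8832)
p' = p + 1/8·F = (-5.7318,3.0146)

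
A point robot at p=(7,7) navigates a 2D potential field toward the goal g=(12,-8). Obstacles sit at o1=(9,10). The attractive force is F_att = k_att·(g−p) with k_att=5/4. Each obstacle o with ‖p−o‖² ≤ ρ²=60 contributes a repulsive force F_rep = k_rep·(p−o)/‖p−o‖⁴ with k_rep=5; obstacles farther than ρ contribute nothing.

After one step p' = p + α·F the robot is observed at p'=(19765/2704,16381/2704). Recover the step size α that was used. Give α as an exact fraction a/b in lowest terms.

F_att = 5/4·(g−p) = 5/4·(5,-15) = (6.2500,-18.7500)
o1: d²=13 ≤ ρ²=60; F_rep = 5·(-2,-3)/13² = (-0.0592,-0.0888)
F = F_att + ΣF_rep = (6.1908,-18.8388)
Δp = p'−p = (0.3095,-0.9419); α = Δx/Fx = (837/2704) / (4185/676) = 1/20
check: Δy/Fy = (-2547/2704) / (-12735/676) = 1/20 ✓

α = 1/20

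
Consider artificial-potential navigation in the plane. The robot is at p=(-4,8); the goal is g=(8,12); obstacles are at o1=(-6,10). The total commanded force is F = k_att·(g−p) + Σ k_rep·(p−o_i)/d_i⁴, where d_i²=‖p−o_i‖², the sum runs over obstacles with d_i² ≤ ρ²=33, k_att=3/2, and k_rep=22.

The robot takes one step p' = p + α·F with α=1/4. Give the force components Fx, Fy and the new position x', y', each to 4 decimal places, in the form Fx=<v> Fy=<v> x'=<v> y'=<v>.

Fx=18.6875 Fy=5.3125 x'=0.6719 y'=9.3281

F_att = 3/2·(g−p) = 3/2·(12,4) = (18.0000,6.0000)
o1: d²=8 ≤ ρ²=33; F_rep = 22·(2,-2)/8² = (0.6875,-0.6875)
F = F_att + ΣF_rep = (18.6875,5.3125)
p' = p + 1/4·F = (0.6719,9.3281)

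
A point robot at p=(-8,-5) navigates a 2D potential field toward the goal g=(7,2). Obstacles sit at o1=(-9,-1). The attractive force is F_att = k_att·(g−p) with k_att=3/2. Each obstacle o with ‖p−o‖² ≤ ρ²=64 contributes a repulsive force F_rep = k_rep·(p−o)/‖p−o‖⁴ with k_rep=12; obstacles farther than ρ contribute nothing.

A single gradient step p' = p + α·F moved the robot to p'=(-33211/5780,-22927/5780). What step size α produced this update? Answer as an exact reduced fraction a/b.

α = 1/10

F_att = 3/2·(g−p) = 3/2·(15,7) = (22.5000,10.5000)
o1: d²=17 ≤ ρ²=64; F_rep = 12·(1,-4)/17² = (0.0415,-0.1661)
F = F_att + ΣF_rep = (22.5415,10.3339)
Δp = p'−p = (2.2542,1.0334); α = Δx/Fx = (13029/5780) / (13029/578) = 1/10
check: Δy/Fy = (5973/5780) / (5973/578) = 1/10 ✓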